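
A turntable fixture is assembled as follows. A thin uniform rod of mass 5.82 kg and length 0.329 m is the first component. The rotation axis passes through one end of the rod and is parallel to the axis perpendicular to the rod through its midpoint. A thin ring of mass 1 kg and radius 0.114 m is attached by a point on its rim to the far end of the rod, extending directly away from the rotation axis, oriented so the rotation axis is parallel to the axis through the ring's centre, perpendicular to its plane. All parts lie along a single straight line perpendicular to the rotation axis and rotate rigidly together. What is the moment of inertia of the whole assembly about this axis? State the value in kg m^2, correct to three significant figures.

Thin rod: I_cm = (1/12)ML² = (1/12)(5.82)(0.329)² = 0.052497 kg m^2; centre at d = 0.1645 m, so the parallel axis theorem gives I = 0.052497 + (5.82)(0.1645)² = 0.20999 kg m^2.
Thin ring: I_cm = MR² = (1)(0.114)² = 0.012996 kg m^2; centre at d = 0.1645 + 0.1645 + 0.114 = 0.443 m, so the parallel axis theorem gives I = 0.012996 + (1)(0.443)² = 0.20925 kg m^2.
Total I = 0.20999 + 0.20925 = 0.41923 kg m^2.

0.419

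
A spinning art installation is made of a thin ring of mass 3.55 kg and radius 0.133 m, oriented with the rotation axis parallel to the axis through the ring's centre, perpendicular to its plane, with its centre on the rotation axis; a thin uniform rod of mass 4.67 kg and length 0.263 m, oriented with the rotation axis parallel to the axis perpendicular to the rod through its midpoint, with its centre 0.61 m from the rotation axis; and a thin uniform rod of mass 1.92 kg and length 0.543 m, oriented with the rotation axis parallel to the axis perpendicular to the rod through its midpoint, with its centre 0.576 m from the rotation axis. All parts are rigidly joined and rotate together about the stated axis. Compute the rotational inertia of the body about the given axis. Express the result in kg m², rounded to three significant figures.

2.51

Thin ring: I_cm = MR² = (3.55)(0.133)² = 0.062796 kg m²; axis through the centre, so I = 0.062796 kg m².
Thin rod: I_cm = (1/12)ML² = (1/12)(4.67)(0.263)² = 0.026918 kg m²; centre at d = 0.61 m, so the parallel axis theorem gives I = 0.026918 + (4.67)(0.61)² = 1.7646 kg m².
Thin rod: I_cm = (1/12)ML² = (1/12)(1.92)(0.543)² = 0.047176 kg m²; centre at d = 0.576 m, so the parallel axis theorem gives I = 0.047176 + (1.92)(0.576)² = 0.68419 kg m².
Total I = 0.062796 + 1.7646 + 0.68419 = 2.5116 kg m².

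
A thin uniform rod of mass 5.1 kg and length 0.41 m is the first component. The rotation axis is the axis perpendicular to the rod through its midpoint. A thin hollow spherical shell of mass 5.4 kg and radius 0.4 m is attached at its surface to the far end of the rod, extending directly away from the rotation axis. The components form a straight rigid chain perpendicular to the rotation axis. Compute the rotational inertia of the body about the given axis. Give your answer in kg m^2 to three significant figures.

Thin rod: I_cm = (1/12)ML² = (1/12)(5.1)(0.41)² = 0.071442 kg m^2; axis through the centre, so I = 0.071442 kg m^2.
Spherical shell: I_cm = (2/3)MR² = (2/3)(5.4)(0.4)² = 0.576 kg m^2; centre at d = 0.205 + 0.4 = 0.605 m, so I = I_cm + Md² gives I = 0.576 + (5.4)(0.605)² = 2.5525 kg m^2.
Total I = 0.071442 + 2.5525 = 2.624 kg m^2.

2.62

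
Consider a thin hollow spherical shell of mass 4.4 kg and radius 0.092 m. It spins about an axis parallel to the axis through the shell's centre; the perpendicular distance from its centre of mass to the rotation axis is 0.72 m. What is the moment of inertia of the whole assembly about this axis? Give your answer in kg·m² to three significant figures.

2.31

I_cm = (2/3)MR² = (2/3)(4.4)(0.092)² = 0.024828 kg·m²; centre at d = 0.72 m, so the parallel axis theorem gives I = 0.024828 + (4.4)(0.72)² = 2.3058 kg·m².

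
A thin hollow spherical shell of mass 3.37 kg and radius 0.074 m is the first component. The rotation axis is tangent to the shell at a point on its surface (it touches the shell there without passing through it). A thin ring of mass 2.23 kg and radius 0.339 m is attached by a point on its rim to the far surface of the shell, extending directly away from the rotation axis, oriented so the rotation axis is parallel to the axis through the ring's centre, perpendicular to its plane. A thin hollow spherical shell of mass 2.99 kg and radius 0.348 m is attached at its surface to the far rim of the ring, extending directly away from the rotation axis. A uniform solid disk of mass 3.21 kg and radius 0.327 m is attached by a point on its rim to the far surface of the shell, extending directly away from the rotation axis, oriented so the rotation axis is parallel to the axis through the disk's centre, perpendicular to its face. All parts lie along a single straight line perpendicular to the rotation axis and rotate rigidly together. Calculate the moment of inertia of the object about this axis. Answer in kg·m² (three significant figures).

16.3

Spherical shell: I_cm = (2/3)MR² = (2/3)(3.37)(0.074)² = 0.012303 kg·m²; centre at d = 0.074 m, so the parallel axis theorem gives I = 0.012303 + (3.37)(0.074)² = 0.030757 kg·m².
Thin ring: I_cm = MR² = (2.23)(0.339)² = 0.25627 kg·m²; centre at d = 0.074 + 0.074 + 0.339 = 0.487 m, so the parallel axis theorem gives I = 0.25627 + (2.23)(0.487)² = 0.78516 kg·m².
Spherical shell: I_cm = (2/3)MR² = (2/3)(2.99)(0.348)² = 0.2414 kg·m²; centre at d = 0.074 + 0.074 + 0.339 + 0.339 + 0.348 = 1.174 m, so the parallel axis theorem gives I = 0.2414 + (2.99)(1.174)² = 4.3624 kg·m².
Solid disk: I_cm = (1/2)MR² = (1/2)(3.21)(0.327)² = 0.17162 kg·m²; centre at d = 0.074 + 0.074 + 0.339 + 0.339 + 0.348 + 0.348 + 0.327 = 1.849 m, so the parallel axis theorem gives I = 0.17162 + (3.21)(1.849)² = 11.146 kg·m².
Total I = 0.030757 + 0.78516 + 4.3624 + 11.146 = 16.324 kg·m².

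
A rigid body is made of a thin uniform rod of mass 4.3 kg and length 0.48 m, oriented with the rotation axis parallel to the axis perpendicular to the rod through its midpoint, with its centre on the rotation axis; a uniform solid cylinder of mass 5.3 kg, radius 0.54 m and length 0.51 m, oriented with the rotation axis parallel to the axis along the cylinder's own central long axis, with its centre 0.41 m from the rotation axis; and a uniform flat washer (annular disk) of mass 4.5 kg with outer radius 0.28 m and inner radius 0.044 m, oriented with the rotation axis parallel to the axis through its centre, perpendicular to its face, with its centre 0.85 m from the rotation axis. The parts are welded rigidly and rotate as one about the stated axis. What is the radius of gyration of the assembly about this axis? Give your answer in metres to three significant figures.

Thin rod: I_cm = (1/12)ML² = (1/12)(4.3)(0.48)² = 0.08256 kg·m²; axis through the centre, so I = 0.08256 kg·m².
Solid cylinder: I_cm = (1/2)MR² = (1/2)(5.3)(0.54)² = 0.77274 kg·m²; centre at d = 0.41 m, so I = I_cm + Md² gives I = 0.77274 + (5.3)(0.41)² = 1.6637 kg·m².
Annular disk: I_cm = (1/2)M(R²+r²) = (1/2)(4.5)[(0.28)² + (0.044)²] = 0.18076 kg·m²; centre at d = 0.85 m, so I = I_cm + Md² gives I = 0.18076 + (4.5)(0.85)² = 3.432 kg·m².
Total I = 5.1782 kg·m²; total mass M = 14.1 kg.
k = √(I/M) = √(5.1782/14.1) = 0.60601 m.

0.606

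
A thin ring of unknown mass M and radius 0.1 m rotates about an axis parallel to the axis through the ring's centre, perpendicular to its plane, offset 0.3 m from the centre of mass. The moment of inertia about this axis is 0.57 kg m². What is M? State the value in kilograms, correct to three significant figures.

I = I_cm + Md² = MR² + Md² = M·[1·(0.1)² + (0.3)²] = M·0.1.
So M = 0.57 / 0.1 = 5.7 kg.

5.70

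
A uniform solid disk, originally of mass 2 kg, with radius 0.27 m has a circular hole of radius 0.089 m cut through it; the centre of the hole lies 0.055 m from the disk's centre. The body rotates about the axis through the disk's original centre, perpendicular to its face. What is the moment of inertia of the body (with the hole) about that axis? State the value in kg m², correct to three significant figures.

0.0714

Unpierced body about its centre: I₀ = (1/2)MR² = (1/2)(2)(0.27)² = 0.0729 kg m².
The removed disk has mass m = M·(r/R)² = (2)(0.089/0.27)² = 0.21731 kg (same uniform areal density).
Its moment of inertia about the rotation axis (parallel-axis theorem): I_hole = (1/2)mr² + md² = (1/2)(0.21731)(0.089)² + (0.21731)(0.055)² = 0.001518 kg m².
Treating the hole as negative mass, I = I₀ − I_hole = 0.0729 − 0.001518 = 0.071382 kg m².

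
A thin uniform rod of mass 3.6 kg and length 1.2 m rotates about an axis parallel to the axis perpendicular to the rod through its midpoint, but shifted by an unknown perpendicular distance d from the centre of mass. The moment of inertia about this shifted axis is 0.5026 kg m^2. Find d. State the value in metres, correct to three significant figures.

About the centre-of-mass axis, I_cm = (1/12)ML² = (1/12)(3.6)(1.2)² = 0.432 kg m^2.
Parallel axis theorem: I = I_cm + Md², so Md² = 0.5026 − 0.432 = 0.0706 kg m^2.
d = √(0.0706 / 3.6) = 0.14004 m.

0.140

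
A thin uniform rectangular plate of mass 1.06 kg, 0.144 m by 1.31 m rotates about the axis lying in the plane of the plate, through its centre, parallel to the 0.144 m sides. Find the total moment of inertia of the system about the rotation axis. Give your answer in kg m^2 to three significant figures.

I_cm = (1/12)Mb² = (1/12)(1.06)(1.31)² = 0.15159 kg m^2; axis through the centre, so I = 0.15159 kg m^2.

0.152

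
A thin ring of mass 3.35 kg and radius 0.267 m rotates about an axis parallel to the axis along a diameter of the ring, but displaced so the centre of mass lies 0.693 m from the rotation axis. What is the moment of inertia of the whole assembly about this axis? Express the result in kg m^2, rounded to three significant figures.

1.73

I_cm = (1/2)MR² = (1/2)(3.35)(0.267)² = 0.11941 kg m^2; centre at d = 0.693 m, so I = I_cm + Md² gives I = 0.11941 + (3.35)(0.693)² = 1.7282 kg m^2.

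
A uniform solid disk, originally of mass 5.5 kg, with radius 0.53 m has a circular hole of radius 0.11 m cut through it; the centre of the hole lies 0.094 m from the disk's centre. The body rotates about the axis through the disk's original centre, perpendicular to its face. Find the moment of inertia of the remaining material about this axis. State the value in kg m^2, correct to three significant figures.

Unpierced body about its centre: I₀ = (1/2)MR² = (1/2)(5.5)(0.53)² = 0.77248 kg m^2.
The removed disk has mass m = M·(r/R)² = (5.5)(0.11/0.53)² = 0.23692 kg (same uniform areal density).
Its moment of inertia about the rotation axis (parallel-axis theorem): I_hole = (1/2)mr² + md² = (1/2)(0.23692)(0.11)² + (0.23692)(0.094)² = 0.0035267 kg m^2.
Treating the hole as negative mass, I = I₀ − I_hole = 0.77248 − 0.0035267 = 0.76895 kg m^2.

0.769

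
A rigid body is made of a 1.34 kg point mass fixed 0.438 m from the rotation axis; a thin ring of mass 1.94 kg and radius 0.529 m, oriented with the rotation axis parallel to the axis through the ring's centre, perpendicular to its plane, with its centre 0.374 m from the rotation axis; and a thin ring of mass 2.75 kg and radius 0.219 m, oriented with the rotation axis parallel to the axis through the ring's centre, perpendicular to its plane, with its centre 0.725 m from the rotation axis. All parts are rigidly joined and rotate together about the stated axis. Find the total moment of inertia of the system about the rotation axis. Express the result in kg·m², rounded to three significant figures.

Point mass: I_cm = 0; centre at d = 0.438 m, so I = I_cm + Md² gives I = 0 + (1.34)(0.438)² = 0.25707 kg·m².
Thin ring: I_cm = MR² = (1.94)(0.529)² = 0.54289 kg·m²; centre at d = 0.374 m, so I = I_cm + Md² gives I = 0.54289 + (1.94)(0.374)² = 0.81425 kg·m².
Thin ring: I_cm = MR² = (2.75)(0.219)² = 0.13189 kg·m²; centre at d = 0.725 m, so I = I_cm + Md² gives I = 0.13189 + (2.75)(0.725)² = 1.5774 kg·m².
Total I = 0.25707 + 0.81425 + 1.5774 = 2.6487 kg·m².

2.65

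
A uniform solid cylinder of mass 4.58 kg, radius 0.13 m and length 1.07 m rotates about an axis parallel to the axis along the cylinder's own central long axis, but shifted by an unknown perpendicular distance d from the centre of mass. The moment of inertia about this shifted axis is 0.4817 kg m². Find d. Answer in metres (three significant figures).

0.311

About the centre-of-mass axis, I_cm = (1/2)MR² = (1/2)(4.58)(0.13)² = 0.038701 kg m².
Parallel axis theorem: I = I_cm + Md², so Md² = 0.4817 − 0.038701 = 0.443 kg m².
d = √(0.443 / 4.58) = 0.31101 m.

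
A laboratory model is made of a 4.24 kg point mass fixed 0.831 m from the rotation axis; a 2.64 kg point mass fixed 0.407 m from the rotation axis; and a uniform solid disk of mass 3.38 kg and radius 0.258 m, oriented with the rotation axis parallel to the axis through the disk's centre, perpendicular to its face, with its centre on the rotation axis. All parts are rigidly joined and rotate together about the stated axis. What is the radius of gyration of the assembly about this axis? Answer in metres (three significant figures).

0.582

Point mass: I_cm = 0; centre at d = 0.831 m, so the parallel axis theorem gives I = 0 + (4.24)(0.831)² = 2.928 kg m^2.
Point mass: I_cm = 0; centre at d = 0.407 m, so the parallel axis theorem gives I = 0 + (2.64)(0.407)² = 0.43731 kg m^2.
Solid disk: I_cm = (1/2)MR² = (1/2)(3.38)(0.258)² = 0.11249 kg m^2; axis through the centre, so I = 0.11249 kg m^2.
Total I = 3.4778 kg m^2; total mass M = 10.26 kg.
k = √(I/M) = √(3.4778/10.26) = 0.58221 m.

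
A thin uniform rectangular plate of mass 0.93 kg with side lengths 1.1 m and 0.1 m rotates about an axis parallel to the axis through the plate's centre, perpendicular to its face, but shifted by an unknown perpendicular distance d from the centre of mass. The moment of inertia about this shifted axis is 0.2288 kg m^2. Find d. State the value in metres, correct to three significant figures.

0.380

About the centre-of-mass axis, I_cm = (1/12)M(a²+b²) = (1/12)(0.93)[(1.1)² + (0.1)²] = 0.09455 kg m^2.
Parallel axis theorem: I = I_cm + Md², so Md² = 0.2288 − 0.09455 = 0.13425 kg m^2.
d = √(0.13425 / 0.93) = 0.37994 m.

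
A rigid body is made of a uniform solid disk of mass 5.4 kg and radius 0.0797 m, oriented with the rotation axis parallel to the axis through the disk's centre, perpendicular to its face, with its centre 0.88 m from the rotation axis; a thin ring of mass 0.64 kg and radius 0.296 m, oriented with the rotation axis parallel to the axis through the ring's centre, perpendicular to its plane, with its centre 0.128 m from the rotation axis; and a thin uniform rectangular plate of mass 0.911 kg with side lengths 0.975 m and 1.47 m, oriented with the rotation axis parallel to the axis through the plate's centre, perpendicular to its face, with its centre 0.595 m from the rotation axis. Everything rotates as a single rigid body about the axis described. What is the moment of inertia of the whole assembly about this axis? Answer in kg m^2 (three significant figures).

4.82

Solid disk: I_cm = (1/2)MR² = (1/2)(5.4)(0.0797)² = 0.017151 kg m^2; centre at d = 0.88 m, so I = I_cm + Md² gives I = 0.017151 + (5.4)(0.88)² = 4.1989 kg m^2.
Thin ring: I_cm = MR² = (0.64)(0.296)² = 0.056074 kg m^2; centre at d = 0.128 m, so I = I_cm + Md² gives I = 0.056074 + (0.64)(0.128)² = 0.06656 kg m^2.
Rectangular plate: I_cm = (1/12)M(a²+b²) = (1/12)(0.911)[(0.975)² + (1.47)²] = 0.23622 kg m^2; centre at d = 0.595 m, so I = I_cm + Md² gives I = 0.23622 + (0.911)(0.595)² = 0.55873 kg m^2.
Total I = 4.1989 + 0.06656 + 0.55873 = 4.8242 kg m^2.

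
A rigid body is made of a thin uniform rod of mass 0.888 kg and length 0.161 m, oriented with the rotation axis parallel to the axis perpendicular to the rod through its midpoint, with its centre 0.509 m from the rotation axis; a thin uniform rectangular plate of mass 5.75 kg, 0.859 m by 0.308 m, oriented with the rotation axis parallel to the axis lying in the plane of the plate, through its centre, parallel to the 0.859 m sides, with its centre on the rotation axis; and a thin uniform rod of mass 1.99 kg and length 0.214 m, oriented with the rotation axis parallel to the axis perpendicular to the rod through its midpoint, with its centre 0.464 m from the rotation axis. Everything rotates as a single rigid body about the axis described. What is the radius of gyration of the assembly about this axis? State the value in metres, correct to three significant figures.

0.288

Thin rod: I_cm = (1/12)ML² = (1/12)(0.888)(0.161)² = 0.0019182 kg m^2; centre at d = 0.509 m, so the parallel axis theorem gives I = 0.0019182 + (0.888)(0.509)² = 0.23198 kg m^2.
Rectangular plate: I_cm = (1/12)Mb² = (1/12)(5.75)(0.308)² = 0.045456 kg m^2; axis through the centre, so I = 0.045456 kg m^2.
Thin rod: I_cm = (1/12)ML² = (1/12)(1.99)(0.214)² = 0.0075945 kg m^2; centre at d = 0.464 m, so the parallel axis theorem gives I = 0.0075945 + (1.99)(0.464)² = 0.43603 kg m^2.
Total I = 0.71347 kg m^2; total mass M = 8.628 kg.
k = √(I/M) = √(0.71347/8.628) = 0.28756 m.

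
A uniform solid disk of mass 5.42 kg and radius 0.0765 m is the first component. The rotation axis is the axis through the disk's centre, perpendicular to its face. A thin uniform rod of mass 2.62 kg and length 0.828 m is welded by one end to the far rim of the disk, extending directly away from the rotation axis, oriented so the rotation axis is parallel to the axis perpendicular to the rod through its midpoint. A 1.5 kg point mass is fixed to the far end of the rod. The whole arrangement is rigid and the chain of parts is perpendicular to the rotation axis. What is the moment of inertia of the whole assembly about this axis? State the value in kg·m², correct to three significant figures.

Solid disk: I_cm = (1/2)MR² = (1/2)(5.42)(0.0765)² = 0.01586 kg·m²; axis through the centre, so I = 0.01586 kg·m².
Thin rod: I_cm = (1/12)ML² = (1/12)(2.62)(0.828)² = 0.14969 kg·m²; centre at d = 0.0765 + 0.414 = 0.4905 m, so I = I_cm + Md² gives I = 0.14969 + (2.62)(0.4905)² = 0.78003 kg·m².
Point mass: I_cm = 0; centre at d = 0.0765 + 0.414 + 0.414 = 0.9045 m, so I = I_cm + Md² gives I = 0 + (1.5)(0.9045)² = 1.2272 kg·m².
Total I = 0.01586 + 0.78003 + 1.2272 = 2.0231 kg·m².

2.02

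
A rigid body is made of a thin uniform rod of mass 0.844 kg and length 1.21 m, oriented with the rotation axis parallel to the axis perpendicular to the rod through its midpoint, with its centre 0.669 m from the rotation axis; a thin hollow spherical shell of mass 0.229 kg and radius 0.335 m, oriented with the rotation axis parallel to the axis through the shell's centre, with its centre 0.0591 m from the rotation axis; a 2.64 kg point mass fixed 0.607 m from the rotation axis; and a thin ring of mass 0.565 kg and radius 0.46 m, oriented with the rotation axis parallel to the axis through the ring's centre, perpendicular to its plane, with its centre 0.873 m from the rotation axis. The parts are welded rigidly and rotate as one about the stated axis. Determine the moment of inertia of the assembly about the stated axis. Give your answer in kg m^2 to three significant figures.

Thin rod: I_cm = (1/12)ML² = (1/12)(0.844)(1.21)² = 0.10298 kg m^2; centre at d = 0.669 m, so the parallel axis theorem gives I = 0.10298 + (0.844)(0.669)² = 0.48072 kg m^2.
Spherical shell: I_cm = (2/3)MR² = (2/3)(0.229)(0.335)² = 0.017133 kg m^2; centre at d = 0.0591 m, so the parallel axis theorem gives I = 0.017133 + (0.229)(0.0591)² = 0.017933 kg m^2.
Point mass: I_cm = 0; centre at d = 0.607 m, so the parallel axis theorem gives I = 0 + (2.64)(0.607)² = 0.97271 kg m^2.
Thin ring: I_cm = MR² = (0.565)(0.46)² = 0.11955 kg m^2; centre at d = 0.873 m, so the parallel axis theorem gives I = 0.11955 + (0.565)(0.873)² = 0.55016 kg m^2.
Total I = 0.48072 + 0.017933 + 0.97271 + 0.55016 = 2.0215 kg m^2.

2.02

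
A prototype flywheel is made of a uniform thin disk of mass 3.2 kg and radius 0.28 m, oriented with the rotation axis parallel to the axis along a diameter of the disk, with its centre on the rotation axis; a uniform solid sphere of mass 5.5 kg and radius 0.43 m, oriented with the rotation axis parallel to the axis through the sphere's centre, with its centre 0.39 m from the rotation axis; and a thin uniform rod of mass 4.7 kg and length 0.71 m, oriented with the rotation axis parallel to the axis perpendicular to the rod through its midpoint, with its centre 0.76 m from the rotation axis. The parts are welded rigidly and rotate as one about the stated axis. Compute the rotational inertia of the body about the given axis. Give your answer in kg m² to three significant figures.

Thin disk: I_cm = (1/4)MR² = (1/4)(3.2)(0.28)² = 0.06272 kg m²; axis through the centre, so I = 0.06272 kg m².
Solid sphere: I_cm = (2/5)MR² = (2/5)(5.5)(0.43)² = 0.40678 kg m²; centre at d = 0.39 m, so I = I_cm + Md² gives I = 0.40678 + (5.5)(0.39)² = 1.2433 kg m².
Thin rod: I_cm = (1/12)ML² = (1/12)(4.7)(0.71)² = 0.19744 kg m²; centre at d = 0.76 m, so I = I_cm + Md² gives I = 0.19744 + (4.7)(0.76)² = 2.9122 kg m².
Total I = 0.06272 + 1.2433 + 2.9122 = 4.2182 kg m².

4.22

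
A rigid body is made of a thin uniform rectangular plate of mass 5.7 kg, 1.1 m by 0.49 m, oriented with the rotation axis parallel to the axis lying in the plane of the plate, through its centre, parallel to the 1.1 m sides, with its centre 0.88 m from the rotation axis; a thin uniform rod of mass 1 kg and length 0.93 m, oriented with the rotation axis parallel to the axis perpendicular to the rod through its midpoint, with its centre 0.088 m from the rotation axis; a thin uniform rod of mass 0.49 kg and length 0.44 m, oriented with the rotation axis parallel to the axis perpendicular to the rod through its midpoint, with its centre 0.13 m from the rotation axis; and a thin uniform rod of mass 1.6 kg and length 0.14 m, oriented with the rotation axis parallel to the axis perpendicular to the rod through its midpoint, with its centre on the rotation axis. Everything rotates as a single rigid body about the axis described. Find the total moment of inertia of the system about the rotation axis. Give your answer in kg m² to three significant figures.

Rectangular plate: I_cm = (1/12)Mb² = (1/12)(5.7)(0.49)² = 0.11405 kg m²; centre at d = 0.88 m, so I = I_cm + Md² gives I = 0.11405 + (5.7)(0.88)² = 4.5281 kg m².
Thin rod: I_cm = (1/12)ML² = (1/12)(1)(0.93)² = 0.072075 kg m²; centre at d = 0.088 m, so I = I_cm + Md² gives I = 0.072075 + (1)(0.088)² = 0.079819 kg m².
Thin rod: I_cm = (1/12)ML² = (1/12)(0.49)(0.44)² = 0.0079053 kg m²; centre at d = 0.13 m, so I = I_cm + Md² gives I = 0.0079053 + (0.49)(0.13)² = 0.016186 kg m².
Thin rod: I_cm = (1/12)ML² = (1/12)(1.6)(0.14)² = 0.0026133 kg m²; axis through the centre, so I = 0.0026133 kg m².
Total I = 4.5281 + 0.079819 + 0.016186 + 0.0026133 = 4.6267 kg m².

4.63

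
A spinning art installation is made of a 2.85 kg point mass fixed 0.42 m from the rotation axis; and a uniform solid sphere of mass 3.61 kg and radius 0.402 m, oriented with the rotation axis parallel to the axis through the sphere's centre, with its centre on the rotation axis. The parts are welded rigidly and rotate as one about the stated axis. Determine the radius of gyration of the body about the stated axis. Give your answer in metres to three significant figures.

0.338

Point mass: I_cm = 0; centre at d = 0.42 m, so I = I_cm + Md² gives I = 0 + (2.85)(0.42)² = 0.50274 kg·m².
Solid sphere: I_cm = (2/5)MR² = (2/5)(3.61)(0.402)² = 0.23336 kg·m²; axis through the centre, so I = 0.23336 kg·m².
Total I = 0.7361 kg·m²; total mass M = 6.46 kg.
k = √(I/M) = √(0.7361/6.46) = 0.33756 m.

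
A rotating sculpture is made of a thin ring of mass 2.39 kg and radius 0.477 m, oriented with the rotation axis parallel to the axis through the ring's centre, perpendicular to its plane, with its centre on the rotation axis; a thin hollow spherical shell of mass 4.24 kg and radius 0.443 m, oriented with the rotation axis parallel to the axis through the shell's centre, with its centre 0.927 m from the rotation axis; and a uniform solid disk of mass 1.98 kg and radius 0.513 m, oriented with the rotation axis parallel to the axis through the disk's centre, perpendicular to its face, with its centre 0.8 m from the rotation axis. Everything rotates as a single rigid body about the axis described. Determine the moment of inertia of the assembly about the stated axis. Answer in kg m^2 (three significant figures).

6.27

Thin ring: I_cm = MR² = (2.39)(0.477)² = 0.54379 kg m^2; axis through the centre, so I = 0.54379 kg m^2.
Spherical shell: I_cm = (2/3)MR² = (2/3)(4.24)(0.443)² = 0.55473 kg m^2; centre at d = 0.927 m, so the parallel axis theorem gives I = 0.55473 + (4.24)(0.927)² = 4.1983 kg m^2.
Solid disk: I_cm = (1/2)MR² = (1/2)(1.98)(0.513)² = 0.26054 kg m^2; centre at d = 0.8 m, so the parallel axis theorem gives I = 0.26054 + (1.98)(0.8)² = 1.5277 kg m^2.
Total I = 0.54379 + 4.1983 + 1.5277 = 6.2698 kg m^2.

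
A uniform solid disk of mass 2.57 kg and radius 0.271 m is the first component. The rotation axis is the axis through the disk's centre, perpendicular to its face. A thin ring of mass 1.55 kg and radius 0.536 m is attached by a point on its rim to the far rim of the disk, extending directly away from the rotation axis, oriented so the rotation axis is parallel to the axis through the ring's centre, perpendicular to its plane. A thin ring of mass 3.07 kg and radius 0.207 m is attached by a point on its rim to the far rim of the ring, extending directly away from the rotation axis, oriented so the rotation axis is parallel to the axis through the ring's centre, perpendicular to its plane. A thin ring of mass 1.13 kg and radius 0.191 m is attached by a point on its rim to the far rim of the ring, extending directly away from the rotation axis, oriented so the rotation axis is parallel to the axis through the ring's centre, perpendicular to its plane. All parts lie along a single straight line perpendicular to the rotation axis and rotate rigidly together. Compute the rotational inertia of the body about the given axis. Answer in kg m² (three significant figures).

13.4

Solid disk: I_cm = (1/2)MR² = (1/2)(2.57)(0.271)² = 0.094372 kg m²; axis through the centre, so I = 0.094372 kg m².
Thin ring: I_cm = MR² = (1.55)(0.536)² = 0.44531 kg m²; centre at d = 0.271 + 0.536 = 0.807 m, so I = I_cm + Md² gives I = 0.44531 + (1.55)(0.807)² = 1.4547 kg m².
Thin ring: I_cm = MR² = (3.07)(0.207)² = 0.13155 kg m²; centre at d = 0.271 + 0.536 + 0.536 + 0.207 = 1.55 m, so I = I_cm + Md² gives I = 0.13155 + (3.07)(1.55)² = 7.5072 kg m².
Thin ring: I_cm = MR² = (1.13)(0.191)² = 0.041224 kg m²; centre at d = 0.271 + 0.536 + 0.536 + 0.207 + 0.207 + 0.191 = 1.948 m, so I = I_cm + Md² gives I = 0.041224 + (1.13)(1.948)² = 4.3292 kg m².
Total I = 0.094372 + 1.4547 + 7.5072 + 4.3292 = 13.386 kg m².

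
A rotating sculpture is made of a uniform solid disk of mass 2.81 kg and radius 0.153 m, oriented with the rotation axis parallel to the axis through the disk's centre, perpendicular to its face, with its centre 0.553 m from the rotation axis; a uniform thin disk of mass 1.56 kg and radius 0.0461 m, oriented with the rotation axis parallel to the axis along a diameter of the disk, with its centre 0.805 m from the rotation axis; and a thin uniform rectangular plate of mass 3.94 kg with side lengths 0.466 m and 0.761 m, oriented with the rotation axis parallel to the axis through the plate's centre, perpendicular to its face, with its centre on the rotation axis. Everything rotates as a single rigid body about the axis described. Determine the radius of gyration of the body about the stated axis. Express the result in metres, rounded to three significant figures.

Solid disk: I_cm = (1/2)MR² = (1/2)(2.81)(0.153)² = 0.03289 kg·m²; centre at d = 0.553 m, so I = I_cm + Md² gives I = 0.03289 + (2.81)(0.553)² = 0.89221 kg·m².
Thin disk: I_cm = (1/4)MR² = (1/4)(1.56)(0.0461)² = 0.00082883 kg·m²; centre at d = 0.805 m, so I = I_cm + Md² gives I = 0.00082883 + (1.56)(0.805)² = 1.0117 kg·m².
Rectangular plate: I_cm = (1/12)M(a²+b²) = (1/12)(3.94)[(0.466)² + (0.761)²] = 0.26144 kg·m²; axis through the centre, so I = 0.26144 kg·m².
Total I = 2.1654 kg·m²; total mass M = 8.31 kg.
k = √(I/M) = √(2.1654/8.31) = 0.51047 m.

0.510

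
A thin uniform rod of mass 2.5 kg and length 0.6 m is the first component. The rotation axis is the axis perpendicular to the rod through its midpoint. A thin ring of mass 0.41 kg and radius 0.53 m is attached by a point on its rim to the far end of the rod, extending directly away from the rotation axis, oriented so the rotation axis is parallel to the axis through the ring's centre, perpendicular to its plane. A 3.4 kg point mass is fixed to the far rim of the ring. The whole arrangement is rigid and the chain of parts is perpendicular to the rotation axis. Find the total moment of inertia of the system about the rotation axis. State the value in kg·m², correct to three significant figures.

Thin rod: I_cm = (1/12)ML² = (1/12)(2.5)(0.6)² = 0.075 kg·m²; axis through the centre, so I = 0.075 kg·m².
Thin ring: I_cm = MR² = (0.41)(0.53)² = 0.11517 kg·m²; centre at d = 0.3 + 0.53 = 0.83 m, so the parallel axis theorem gives I = 0.11517 + (0.41)(0.83)² = 0.39762 kg·m².
Point mass: I_cm = 0; centre at d = 0.3 + 0.53 + 0.53 = 1.36 m, so the parallel axis theorem gives I = 0 + (3.4)(1.36)² = 6.2886 kg·m².
Total I = 0.075 + 0.39762 + 6.2886 = 6.7613 kg·m².

6.76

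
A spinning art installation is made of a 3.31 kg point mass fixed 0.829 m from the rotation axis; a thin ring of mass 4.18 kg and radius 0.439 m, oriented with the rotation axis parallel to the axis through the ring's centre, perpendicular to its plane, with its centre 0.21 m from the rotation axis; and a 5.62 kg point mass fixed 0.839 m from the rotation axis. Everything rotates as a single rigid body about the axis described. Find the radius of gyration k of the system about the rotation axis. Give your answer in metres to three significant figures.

0.742

Point mass: I_cm = 0; centre at d = 0.829 m, so the parallel axis theorem gives I = 0 + (3.31)(0.829)² = 2.2748 kg m².
Thin ring: I_cm = MR² = (4.18)(0.439)² = 0.80557 kg m²; centre at d = 0.21 m, so the parallel axis theorem gives I = 0.80557 + (4.18)(0.21)² = 0.98991 kg m².
Point mass: I_cm = 0; centre at d = 0.839 m, so the parallel axis theorem gives I = 0 + (5.62)(0.839)² = 3.956 kg m².
Total I = 7.2207 kg m²; total mass M = 13.11 kg.
k = √(I/M) = √(7.2207/13.11) = 0.74215 m.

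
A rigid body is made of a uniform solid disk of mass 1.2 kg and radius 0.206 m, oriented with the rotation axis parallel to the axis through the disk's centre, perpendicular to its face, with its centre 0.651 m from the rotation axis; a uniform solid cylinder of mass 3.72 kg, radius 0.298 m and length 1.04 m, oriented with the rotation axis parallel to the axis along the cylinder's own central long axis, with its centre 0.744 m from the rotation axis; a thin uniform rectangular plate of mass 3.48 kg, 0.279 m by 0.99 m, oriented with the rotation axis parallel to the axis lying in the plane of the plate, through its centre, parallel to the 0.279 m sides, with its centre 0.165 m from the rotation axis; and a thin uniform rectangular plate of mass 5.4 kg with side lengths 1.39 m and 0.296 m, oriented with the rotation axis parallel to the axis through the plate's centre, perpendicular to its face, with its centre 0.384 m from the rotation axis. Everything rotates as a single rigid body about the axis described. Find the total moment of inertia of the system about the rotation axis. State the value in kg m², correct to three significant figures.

4.84

Solid disk: I_cm = (1/2)MR² = (1/2)(1.2)(0.206)² = 0.025462 kg m²; centre at d = 0.651 m, so I = I_cm + Md² gives I = 0.025462 + (1.2)(0.651)² = 0.53402 kg m².
Solid cylinder: I_cm = (1/2)MR² = (1/2)(3.72)(0.298)² = 0.16518 kg m²; centre at d = 0.744 m, so I = I_cm + Md² gives I = 0.16518 + (3.72)(0.744)² = 2.2243 kg m².
Rectangular plate: I_cm = (1/12)Mb² = (1/12)(3.48)(0.99)² = 0.28423 kg m²; centre at d = 0.165 m, so I = I_cm + Md² gives I = 0.28423 + (3.48)(0.165)² = 0.37897 kg m².
Rectangular plate: I_cm = (1/12)M(a²+b²) = (1/12)(5.4)[(1.39)² + (0.296)²] = 0.90887 kg m²; centre at d = 0.384 m, so I = I_cm + Md² gives I = 0.90887 + (5.4)(0.384)² = 1.7051 kg m².
Total I = 0.53402 + 2.2243 + 0.37897 + 1.7051 = 4.8425 kg m².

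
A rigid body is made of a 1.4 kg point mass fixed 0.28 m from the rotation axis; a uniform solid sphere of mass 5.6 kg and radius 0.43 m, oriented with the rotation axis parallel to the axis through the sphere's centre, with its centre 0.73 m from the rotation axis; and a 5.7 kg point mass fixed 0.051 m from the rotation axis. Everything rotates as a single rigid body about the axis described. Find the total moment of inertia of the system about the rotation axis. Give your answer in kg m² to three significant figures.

3.52

Point mass: I_cm = 0; centre at d = 0.28 m, so the parallel axis theorem gives I = 0 + (1.4)(0.28)² = 0.10976 kg m².
Solid sphere: I_cm = (2/5)MR² = (2/5)(5.6)(0.43)² = 0.41418 kg m²; centre at d = 0.73 m, so the parallel axis theorem gives I = 0.41418 + (5.6)(0.73)² = 3.3984 kg m².
Point mass: I_cm = 0; centre at d = 0.051 m, so the parallel axis theorem gives I = 0 + (5.7)(0.051)² = 0.014826 kg m².
Total I = 0.10976 + 3.3984 + 0.014826 = 3.523 kg m².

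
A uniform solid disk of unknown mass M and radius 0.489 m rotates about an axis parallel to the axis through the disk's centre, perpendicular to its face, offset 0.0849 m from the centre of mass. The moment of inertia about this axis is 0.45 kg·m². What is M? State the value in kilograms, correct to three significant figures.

I = I_cm + Md² = (1/2)MR² + Md² = M·[0.5·(0.489)² + (0.0849)²] = M·0.12677.
So M = 0.45 / 0.12677 = 3.5498 kg.

3.55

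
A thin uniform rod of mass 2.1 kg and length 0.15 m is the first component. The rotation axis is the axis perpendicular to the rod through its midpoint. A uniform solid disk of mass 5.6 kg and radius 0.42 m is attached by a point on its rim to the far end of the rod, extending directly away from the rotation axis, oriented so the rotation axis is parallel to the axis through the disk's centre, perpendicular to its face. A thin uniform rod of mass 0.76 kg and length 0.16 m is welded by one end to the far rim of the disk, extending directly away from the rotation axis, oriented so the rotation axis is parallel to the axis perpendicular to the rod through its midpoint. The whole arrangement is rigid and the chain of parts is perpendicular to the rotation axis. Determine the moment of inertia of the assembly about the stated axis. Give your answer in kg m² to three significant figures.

Thin rod: I_cm = (1/12)ML² = (1/12)(2.1)(0.15)² = 0.0039375 kg m²; axis through the centre, so I = 0.0039375 kg m².
Solid disk: I_cm = (1/2)MR² = (1/2)(5.6)(0.42)² = 0.49392 kg m²; centre at d = 0.075 + 0.42 = 0.495 m, so I = I_cm + Md² gives I = 0.49392 + (5.6)(0.495)² = 1.8661 kg m².
Thin rod: I_cm = (1/12)ML² = (1/12)(0.76)(0.16)² = 0.0016213 kg m²; centre at d = 0.075 + 0.42 + 0.42 + 0.08 = 0.995 m, so I = I_cm + Md² gives I = 0.0016213 + (0.76)(0.995)² = 0.75404 kg m².
Total I = 0.0039375 + 1.8661 + 0.75404 = 2.624 kg m².

2.62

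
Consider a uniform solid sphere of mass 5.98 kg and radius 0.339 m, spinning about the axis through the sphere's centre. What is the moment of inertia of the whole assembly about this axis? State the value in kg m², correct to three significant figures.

0.275

I_cm = (2/5)MR² = (2/5)(5.98)(0.339)² = 0.27489 kg m²; axis through the centre, so I = 0.27489 kg m².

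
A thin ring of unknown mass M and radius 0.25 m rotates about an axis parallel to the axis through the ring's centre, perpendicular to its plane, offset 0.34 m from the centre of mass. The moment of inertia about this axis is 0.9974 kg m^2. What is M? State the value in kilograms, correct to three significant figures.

5.60

I = I_cm + Md² = MR² + Md² = M·[1·(0.25)² + (0.34)²] = M·0.1781.
So M = 0.9974 / 0.1781 = 5.6002 kg.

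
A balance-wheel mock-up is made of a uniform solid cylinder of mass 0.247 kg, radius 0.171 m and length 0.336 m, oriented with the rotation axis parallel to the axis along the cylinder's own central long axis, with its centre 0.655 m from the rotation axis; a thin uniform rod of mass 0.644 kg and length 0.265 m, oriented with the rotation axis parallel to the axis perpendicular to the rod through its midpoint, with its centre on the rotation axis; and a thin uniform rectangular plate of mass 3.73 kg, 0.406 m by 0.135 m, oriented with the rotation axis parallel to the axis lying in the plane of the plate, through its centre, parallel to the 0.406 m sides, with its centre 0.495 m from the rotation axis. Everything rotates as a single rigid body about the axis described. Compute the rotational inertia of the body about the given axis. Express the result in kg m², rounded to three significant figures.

Solid cylinder: I_cm = (1/2)MR² = (1/2)(0.247)(0.171)² = 0.0036113 kg m²; centre at d = 0.655 m, so the parallel axis theorem gives I = 0.0036113 + (0.247)(0.655)² = 0.10958 kg m².
Thin rod: I_cm = (1/12)ML² = (1/12)(0.644)(0.265)² = 0.0037687 kg m²; axis through the centre, so I = 0.0037687 kg m².
Rectangular plate: I_cm = (1/12)Mb² = (1/12)(3.73)(0.135)² = 0.0056649 kg m²; centre at d = 0.495 m, so the parallel axis theorem gives I = 0.0056649 + (3.73)(0.495)² = 0.91961 kg m².
Total I = 0.10958 + 0.0037687 + 0.91961 = 1.033 kg m².

1.03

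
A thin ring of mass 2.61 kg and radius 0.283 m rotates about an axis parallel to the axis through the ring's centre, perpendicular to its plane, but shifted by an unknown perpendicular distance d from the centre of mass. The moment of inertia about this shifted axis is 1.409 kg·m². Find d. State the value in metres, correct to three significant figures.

About the centre-of-mass axis, I_cm = MR² = (2.61)(0.283)² = 0.20903 kg·m².
Parallel axis theorem: I = I_cm + Md², so Md² = 1.409 − 0.20903 = 1.2 kg·m².
d = √(1.2 / 2.61) = 0.67805 m.

0.678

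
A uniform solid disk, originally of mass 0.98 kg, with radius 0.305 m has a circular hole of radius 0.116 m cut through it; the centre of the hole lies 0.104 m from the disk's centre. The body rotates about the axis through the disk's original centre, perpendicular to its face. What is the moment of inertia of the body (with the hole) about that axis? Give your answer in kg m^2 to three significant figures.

0.0431

Unpierced body about its centre: I₀ = (1/2)MR² = (1/2)(0.98)(0.305)² = 0.045582 kg m^2.
The removed disk has mass m = M·(r/R)² = (0.98)(0.116/0.305)² = 0.14176 kg (same uniform areal density).
Its moment of inertia about the rotation axis (parallel-axis theorem): I_hole = (1/2)mr² + md² = (1/2)(0.14176)(0.116)² + (0.14176)(0.104)² = 0.002487 kg m^2.
Treating the hole as negative mass, I = I₀ − I_hole = 0.045582 − 0.002487 = 0.043095 kg m^2.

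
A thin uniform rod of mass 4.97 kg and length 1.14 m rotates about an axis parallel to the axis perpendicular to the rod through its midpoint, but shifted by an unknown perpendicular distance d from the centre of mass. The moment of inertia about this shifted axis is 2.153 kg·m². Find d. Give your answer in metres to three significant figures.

About the centre-of-mass axis, I_cm = (1/12)ML² = (1/12)(4.97)(1.14)² = 0.53825 kg·m².
Parallel axis theorem: I = I_cm + Md², so Md² = 2.153 − 0.53825 = 1.6147 kg·m².
d = √(1.6147 / 4.97) = 0.57 m.

0.570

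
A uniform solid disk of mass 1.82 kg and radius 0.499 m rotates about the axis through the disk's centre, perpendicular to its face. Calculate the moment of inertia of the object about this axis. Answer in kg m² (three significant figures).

0.227

I_cm = (1/2)MR² = (1/2)(1.82)(0.499)² = 0.22659 kg m²; axis through the centre, so I = 0.22659 kg m².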